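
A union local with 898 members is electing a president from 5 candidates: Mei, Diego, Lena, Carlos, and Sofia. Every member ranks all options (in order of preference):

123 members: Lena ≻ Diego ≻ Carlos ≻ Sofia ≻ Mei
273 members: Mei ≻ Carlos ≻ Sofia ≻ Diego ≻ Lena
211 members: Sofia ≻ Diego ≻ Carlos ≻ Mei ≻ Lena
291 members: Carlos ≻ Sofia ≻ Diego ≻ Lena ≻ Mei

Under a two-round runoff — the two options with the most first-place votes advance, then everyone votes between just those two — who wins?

Carlos

Round 1 first-place votes: Mei 273, Diego 0, Lena 123, Carlos 291, Sofia 211.
Carlos and Mei advance.
Runoff: Carlos is preferred to Mei by 625 voters; Mei by 273.
Carlos wins the runoff.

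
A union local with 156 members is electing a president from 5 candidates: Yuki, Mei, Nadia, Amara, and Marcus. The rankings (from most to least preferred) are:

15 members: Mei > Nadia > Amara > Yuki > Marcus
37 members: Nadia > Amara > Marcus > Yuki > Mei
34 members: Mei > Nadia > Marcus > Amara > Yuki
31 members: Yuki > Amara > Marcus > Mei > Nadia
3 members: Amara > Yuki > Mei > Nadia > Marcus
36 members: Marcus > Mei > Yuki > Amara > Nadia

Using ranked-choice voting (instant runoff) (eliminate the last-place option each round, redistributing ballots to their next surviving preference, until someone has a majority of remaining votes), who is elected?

Marcus

Round 1: Yuki 31, Mei 49, Nadia 37, Amara 3, Marcus 36. Eliminate Amara.
Round 2: Yuki 34, Mei 49, Nadia 37, Marcus 36. Eliminate Yuki.
Round 3: Mei 52, Nadia 37, Marcus 67. Eliminate Nadia.
Round 4: Mei 52, Marcus 104. Marcus has a majority.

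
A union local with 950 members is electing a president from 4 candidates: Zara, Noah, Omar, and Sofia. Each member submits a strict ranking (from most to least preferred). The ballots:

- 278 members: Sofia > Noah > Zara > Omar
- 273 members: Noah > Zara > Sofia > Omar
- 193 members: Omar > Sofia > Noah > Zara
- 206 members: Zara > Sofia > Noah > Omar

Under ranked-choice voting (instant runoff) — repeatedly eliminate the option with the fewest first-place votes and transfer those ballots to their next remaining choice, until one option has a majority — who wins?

Round 1: Zara 206, Noah 273, Omar 193, Sofia 278. Eliminate Omar.
Round 2: Zara 206, Noah 273, Sofia 471. Eliminate Zara.
Round 3: Noah 273, Sofia 677. Sofia has a majority.

Sofia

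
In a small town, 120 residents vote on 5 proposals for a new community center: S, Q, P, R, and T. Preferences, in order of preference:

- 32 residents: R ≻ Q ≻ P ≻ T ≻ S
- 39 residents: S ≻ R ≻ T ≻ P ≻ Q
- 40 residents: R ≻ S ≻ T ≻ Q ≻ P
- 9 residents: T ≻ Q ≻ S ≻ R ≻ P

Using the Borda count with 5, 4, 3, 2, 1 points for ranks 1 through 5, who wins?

R

S: 32·1 + 39·5 + 40·4 + 9·3 = 414
Q: 32·4 + 39·1 + 40·2 + 9·4 = 283
P: 32·3 + 39·2 + 40·1 + 9·1 = 223
R: 32·5 + 39·4 + 40·5 + 9·2 = 534
T: 32·2 + 39·3 + 40·3 + 9·5 = 346
R has the highest Borda score (534).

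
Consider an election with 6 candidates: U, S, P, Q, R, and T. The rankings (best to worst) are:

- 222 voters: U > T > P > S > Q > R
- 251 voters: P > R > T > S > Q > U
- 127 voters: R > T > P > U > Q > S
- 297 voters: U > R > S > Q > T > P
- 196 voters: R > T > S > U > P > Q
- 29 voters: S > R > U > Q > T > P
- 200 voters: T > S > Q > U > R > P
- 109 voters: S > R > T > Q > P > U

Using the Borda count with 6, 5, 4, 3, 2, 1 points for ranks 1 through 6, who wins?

T

U: 222·6 + 251·1 + 127·3 + 297·6 + 196·3 + 29·4 + 200·3 + 109·1 = 5159
S: 222·3 + 251·3 + 127·1 + 297·4 + 196·4 + 29·6 + 200·5 + 109·6 = 5346
P: 222·4 + 251·6 + 127·4 + 297·1 + 196·2 + 29·1 + 200·1 + 109·2 = 4038
Q: 222·2 + 251·2 + 127·2 + 297·3 + 196·1 + 29·3 + 200·4 + 109·3 = 3501
R: 222·1 + 251·5 + 127·6 + 297·5 + 196·6 + 29·5 + 200·2 + 109·5 = 5990
T: 222·5 + 251·4 + 127·5 + 297·2 + 196·5 + 29·2 + 200·6 + 109·4 = 6017
T has the highest Borda score (6017).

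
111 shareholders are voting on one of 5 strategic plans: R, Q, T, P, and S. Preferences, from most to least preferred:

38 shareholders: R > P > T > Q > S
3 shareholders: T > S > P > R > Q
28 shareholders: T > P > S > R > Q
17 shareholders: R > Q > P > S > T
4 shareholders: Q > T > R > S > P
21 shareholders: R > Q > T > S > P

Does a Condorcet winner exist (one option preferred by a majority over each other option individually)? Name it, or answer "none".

R

R vs Q: 107–4 for R.
R vs T: 76–35 for R.
R vs P: 80–31 for R.
R vs S: 80–31 for R.
R beats every other option head-to-head.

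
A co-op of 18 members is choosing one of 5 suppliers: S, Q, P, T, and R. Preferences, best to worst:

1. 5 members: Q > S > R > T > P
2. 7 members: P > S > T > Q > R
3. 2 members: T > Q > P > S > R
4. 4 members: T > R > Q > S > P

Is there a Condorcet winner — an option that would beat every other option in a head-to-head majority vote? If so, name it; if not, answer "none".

none

Checking pairwise contests:
Q beats S 11–7.
T beats Q 13–5.
Q beats P 11–7.
S beats T 12–6.
S beats R 14–4.
Every option loses at least one head-to-head, so there is no Condorcet winner.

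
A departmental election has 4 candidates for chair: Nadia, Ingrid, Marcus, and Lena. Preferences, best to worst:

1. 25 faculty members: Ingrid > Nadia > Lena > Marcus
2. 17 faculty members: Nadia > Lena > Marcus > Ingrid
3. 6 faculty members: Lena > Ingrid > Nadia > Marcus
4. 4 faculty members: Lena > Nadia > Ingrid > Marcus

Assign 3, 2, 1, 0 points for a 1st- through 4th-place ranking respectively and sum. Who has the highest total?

Nadia

Nadia: 25·2 + 17·3 + 6·1 + 4·2 = 115
Ingrid: 25·3 + 17·0 + 6·2 + 4·1 = 91
Marcus: 25·0 + 17·1 + 6·0 + 4·0 = 17
Lena: 25·1 + 17·2 + 6·3 + 4·3 = 89
Nadia has the highest Borda score (115).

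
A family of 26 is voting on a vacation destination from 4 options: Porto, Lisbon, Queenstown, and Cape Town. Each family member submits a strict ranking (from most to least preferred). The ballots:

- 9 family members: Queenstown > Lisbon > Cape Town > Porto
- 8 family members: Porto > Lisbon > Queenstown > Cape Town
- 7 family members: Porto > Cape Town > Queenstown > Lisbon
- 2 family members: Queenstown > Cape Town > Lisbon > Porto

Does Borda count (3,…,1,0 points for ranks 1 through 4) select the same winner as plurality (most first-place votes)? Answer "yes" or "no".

Borda — scores: Porto 45, Lisbon 36, Queenstown 48, Cape Town 27. Winner: Queenstown.
Plurality — first-place votes: Porto 15, Lisbon 0, Queenstown 11, Cape Town 0. Winner: Porto.
The two methods disagree.

no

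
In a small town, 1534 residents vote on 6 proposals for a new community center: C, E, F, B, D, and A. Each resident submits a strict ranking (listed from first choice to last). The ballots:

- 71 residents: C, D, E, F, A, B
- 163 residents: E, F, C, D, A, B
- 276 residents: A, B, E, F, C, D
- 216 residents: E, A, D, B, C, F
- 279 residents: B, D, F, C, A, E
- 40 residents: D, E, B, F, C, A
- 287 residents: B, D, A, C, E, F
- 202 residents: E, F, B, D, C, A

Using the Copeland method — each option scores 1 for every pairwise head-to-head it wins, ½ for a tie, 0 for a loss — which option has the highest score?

B

C: loses to E, F, B, D, and A → score 0.
E: beats C, F, and D; loses to B and A → score 3.
F: beats C; loses to E, B, D, and A → score 1.
B: beats C, E, F, D, and A → score 5.
D: beats C, F, and A; loses to E and B → score 3.
A: beats C, E, and F; loses to B and D → score 3.
B has the best pairwise record.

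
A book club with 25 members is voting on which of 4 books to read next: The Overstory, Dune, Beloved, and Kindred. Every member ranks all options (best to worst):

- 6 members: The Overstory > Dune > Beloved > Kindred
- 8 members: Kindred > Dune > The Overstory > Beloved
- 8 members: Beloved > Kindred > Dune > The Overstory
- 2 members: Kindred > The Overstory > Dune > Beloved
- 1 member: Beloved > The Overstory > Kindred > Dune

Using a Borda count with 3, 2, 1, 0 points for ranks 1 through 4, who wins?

Kindred

The Overstory: 6·3 + 8·1 + 8·0 + 2·2 + 1·2 = 32
Dune: 6·2 + 8·2 + 8·1 + 2·1 + 1·0 = 38
Beloved: 6·1 + 8·0 + 8·3 + 2·0 + 1·3 = 33
Kindred: 6·0 + 8·3 + 8·2 + 2·3 + 1·1 = 47
Kindred has the highest Borda score (47).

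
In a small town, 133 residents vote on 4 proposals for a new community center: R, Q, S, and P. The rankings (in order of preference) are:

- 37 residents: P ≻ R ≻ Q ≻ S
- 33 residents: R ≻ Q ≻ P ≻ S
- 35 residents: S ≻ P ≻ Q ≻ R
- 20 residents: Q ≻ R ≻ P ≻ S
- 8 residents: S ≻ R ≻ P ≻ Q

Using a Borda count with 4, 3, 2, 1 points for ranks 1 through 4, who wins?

P

R: 37·3 + 33·4 + 35·1 + 20·3 + 8·3 = 362
Q: 37·2 + 33·3 + 35·2 + 20·4 + 8·1 = 331
S: 37·1 + 33·1 + 35·4 + 20·1 + 8·4 = 262
P: 37·4 + 33·2 + 35·3 + 20·2 + 8·2 = 375
P has the highest Borda score (375).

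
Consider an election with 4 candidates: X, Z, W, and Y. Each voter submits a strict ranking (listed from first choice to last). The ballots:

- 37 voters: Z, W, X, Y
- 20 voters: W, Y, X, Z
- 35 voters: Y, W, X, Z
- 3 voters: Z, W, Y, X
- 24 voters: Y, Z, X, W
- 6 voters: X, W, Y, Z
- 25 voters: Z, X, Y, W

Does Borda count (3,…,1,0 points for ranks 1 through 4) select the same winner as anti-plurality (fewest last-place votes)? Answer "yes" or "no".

Borda — scores: X 184, Z 243, W 222, Y 251. Winner: Y.
Anti-plurality — last-place votes: X 3, Z 61, W 49, Y 37. Winner: X.
The two methods disagree.

no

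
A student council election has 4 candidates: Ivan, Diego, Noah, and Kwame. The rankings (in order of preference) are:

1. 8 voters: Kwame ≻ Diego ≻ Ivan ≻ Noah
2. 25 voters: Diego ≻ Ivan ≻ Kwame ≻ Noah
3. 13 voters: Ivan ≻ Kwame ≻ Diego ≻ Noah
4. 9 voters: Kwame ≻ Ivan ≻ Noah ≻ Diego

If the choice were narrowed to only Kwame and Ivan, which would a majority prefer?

Voters preferring Kwame to Ivan: 17; preferring Ivan to Kwame: 38.
Ivan wins the head-to-head.

Ivan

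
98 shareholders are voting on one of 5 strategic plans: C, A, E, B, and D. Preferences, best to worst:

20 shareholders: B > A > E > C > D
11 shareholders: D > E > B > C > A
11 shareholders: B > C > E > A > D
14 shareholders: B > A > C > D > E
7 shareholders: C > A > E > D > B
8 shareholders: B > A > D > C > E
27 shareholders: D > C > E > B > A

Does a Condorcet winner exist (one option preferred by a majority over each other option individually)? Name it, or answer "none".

B

B vs C: 64–34 for B.
B vs A: 91–7 for B.
B vs E: 53–45 for B.
B vs D: 53–45 for B.
B beats every other option head-to-head.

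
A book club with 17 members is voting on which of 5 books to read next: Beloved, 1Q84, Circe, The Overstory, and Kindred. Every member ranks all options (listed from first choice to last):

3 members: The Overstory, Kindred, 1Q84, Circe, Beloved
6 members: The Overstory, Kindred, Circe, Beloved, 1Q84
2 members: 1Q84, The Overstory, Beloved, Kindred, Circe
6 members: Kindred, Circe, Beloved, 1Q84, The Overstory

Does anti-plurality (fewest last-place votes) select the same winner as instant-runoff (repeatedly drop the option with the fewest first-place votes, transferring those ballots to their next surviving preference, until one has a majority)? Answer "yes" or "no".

no

Anti-plurality — last-place votes: Beloved 3, 1Q84 6, Circe 2, The Overstory 6, Kindred 0. Winner: Kindred.
Instant-runoff — R1 Beloved 0, 1Q84 2, Circe 0, The Overstory 9, Kindred 6 (The Overstory winner). Winner: The Overstory.
The two methods disagree.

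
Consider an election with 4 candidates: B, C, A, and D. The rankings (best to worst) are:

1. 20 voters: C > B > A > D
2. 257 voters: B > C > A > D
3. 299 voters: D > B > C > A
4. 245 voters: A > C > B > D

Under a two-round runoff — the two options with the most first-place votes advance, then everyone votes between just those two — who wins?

B

Round 1 first-place votes: B 257, C 20, A 245, D 299.
D and B advance.
Runoff: D is preferred to B by 299 voters; B by 522.
B wins the runoff.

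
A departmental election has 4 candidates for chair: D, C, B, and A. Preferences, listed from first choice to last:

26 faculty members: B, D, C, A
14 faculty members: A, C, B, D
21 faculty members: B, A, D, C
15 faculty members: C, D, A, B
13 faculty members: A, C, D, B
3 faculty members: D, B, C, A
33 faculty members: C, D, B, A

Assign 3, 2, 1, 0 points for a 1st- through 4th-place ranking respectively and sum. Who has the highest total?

C

D: 26·2 + 14·0 + 21·1 + 15·2 + 13·1 + 3·3 + 33·2 = 191
C: 26·1 + 14·2 + 21·0 + 15·3 + 13·2 + 3·1 + 33·3 = 227
B: 26·3 + 14·1 + 21·3 + 15·0 + 13·0 + 3·2 + 33·1 = 194
A: 26·0 + 14·3 + 21·2 + 15·1 + 13·3 + 3·0 + 33·0 = 138
C has the highest Borda score (227).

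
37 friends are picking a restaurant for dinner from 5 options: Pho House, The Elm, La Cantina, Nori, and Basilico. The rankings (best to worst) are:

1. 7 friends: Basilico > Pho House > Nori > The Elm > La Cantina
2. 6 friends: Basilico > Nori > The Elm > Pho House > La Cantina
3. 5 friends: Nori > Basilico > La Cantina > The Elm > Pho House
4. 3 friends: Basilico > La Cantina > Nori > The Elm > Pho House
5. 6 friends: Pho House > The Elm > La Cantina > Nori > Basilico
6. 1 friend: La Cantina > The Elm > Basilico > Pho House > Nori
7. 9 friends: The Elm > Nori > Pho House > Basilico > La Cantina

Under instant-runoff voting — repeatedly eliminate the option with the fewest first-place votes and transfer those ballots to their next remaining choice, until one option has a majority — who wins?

Round 1: Pho House 6, The Elm 9, La Cantina 1, Nori 5, Basilico 16. Eliminate La Cantina.
Round 2: Pho House 6, The Elm 10, Nori 5, Basilico 16. Eliminate Nori.
Round 3: Pho House 6, The Elm 10, Basilico 21. Basilico has a majority.

Basilico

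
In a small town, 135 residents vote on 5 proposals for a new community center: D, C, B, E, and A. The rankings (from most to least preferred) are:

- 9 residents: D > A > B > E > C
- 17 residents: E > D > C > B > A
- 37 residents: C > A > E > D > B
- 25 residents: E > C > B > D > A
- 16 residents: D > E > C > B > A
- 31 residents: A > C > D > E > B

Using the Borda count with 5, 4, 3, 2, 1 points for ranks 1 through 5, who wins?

C

D: 9·5 + 17·4 + 37·2 + 25·2 + 16·5 + 31·3 = 410
C: 9·1 + 17·3 + 37·5 + 25·4 + 16·3 + 31·4 = 517
B: 9·3 + 17·2 + 37·1 + 25·3 + 16·2 + 31·1 = 236
E: 9·2 + 17·5 + 37·3 + 25·5 + 16·4 + 31·2 = 465
A: 9·4 + 17·1 + 37·4 + 25·1 + 16·1 + 31·5 = 397
C has the highest Borda score (517).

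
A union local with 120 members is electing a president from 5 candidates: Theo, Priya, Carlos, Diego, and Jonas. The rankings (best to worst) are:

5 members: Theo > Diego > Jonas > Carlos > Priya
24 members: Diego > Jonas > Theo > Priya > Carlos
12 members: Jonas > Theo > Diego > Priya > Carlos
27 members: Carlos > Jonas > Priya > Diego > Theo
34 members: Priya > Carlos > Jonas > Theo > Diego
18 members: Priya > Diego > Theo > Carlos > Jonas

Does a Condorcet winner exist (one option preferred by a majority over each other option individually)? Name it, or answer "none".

none

Checking pairwise contests:
Priya beats Theo 79–41.
Jonas beats Priya 68–52.
Priya beats Carlos 88–32.
Priya beats Diego 79–41.
Carlos beats Jonas 79–41.
Every option loses at least one head-to-head, so there is no Condorcet winner.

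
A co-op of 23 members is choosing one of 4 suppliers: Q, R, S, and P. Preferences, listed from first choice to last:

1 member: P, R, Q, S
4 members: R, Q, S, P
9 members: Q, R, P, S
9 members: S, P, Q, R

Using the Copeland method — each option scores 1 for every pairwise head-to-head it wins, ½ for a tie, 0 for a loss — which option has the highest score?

Q: beats R, S, and P → score 3.
R: beats S and P; loses to Q → score 2.
S: beats P; loses to Q and R → score 1.
P: loses to Q, R, and S → score 0.
Q has the best pairwise record.

Q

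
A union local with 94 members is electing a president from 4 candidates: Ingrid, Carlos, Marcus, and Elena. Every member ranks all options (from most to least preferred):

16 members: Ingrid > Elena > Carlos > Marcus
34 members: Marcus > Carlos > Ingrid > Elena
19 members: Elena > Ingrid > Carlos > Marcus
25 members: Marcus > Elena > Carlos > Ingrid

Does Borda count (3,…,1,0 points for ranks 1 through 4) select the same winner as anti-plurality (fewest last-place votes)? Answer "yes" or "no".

no

Borda — scores: Ingrid 120, Carlos 128, Marcus 177, Elena 139. Winner: Marcus.
Anti-plurality — last-place votes: Ingrid 25, Carlos 0, Marcus 35, Elena 34. Winner: Carlos.
The two methods disagree.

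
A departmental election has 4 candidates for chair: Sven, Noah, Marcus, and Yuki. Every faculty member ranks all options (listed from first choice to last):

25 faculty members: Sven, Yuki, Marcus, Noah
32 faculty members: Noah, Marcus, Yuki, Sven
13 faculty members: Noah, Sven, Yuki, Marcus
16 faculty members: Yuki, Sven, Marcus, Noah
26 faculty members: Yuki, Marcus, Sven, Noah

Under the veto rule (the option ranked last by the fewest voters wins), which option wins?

Last-place votes: Sven 32, Noah 67, Marcus 13, Yuki 0.
Yuki is ranked last by the fewest voters, so Yuki wins.

Yuki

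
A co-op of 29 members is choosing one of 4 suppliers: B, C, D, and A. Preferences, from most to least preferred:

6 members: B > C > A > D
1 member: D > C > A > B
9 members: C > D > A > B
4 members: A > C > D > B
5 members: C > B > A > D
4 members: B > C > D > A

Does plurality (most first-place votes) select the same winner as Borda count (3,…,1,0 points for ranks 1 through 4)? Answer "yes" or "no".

yes

Plurality — first-place votes: B 10, C 14, D 1, A 4. Winner: C.
Borda — scores: B 40, C 72, D 29, A 33. Winner: C.
The two methods agree.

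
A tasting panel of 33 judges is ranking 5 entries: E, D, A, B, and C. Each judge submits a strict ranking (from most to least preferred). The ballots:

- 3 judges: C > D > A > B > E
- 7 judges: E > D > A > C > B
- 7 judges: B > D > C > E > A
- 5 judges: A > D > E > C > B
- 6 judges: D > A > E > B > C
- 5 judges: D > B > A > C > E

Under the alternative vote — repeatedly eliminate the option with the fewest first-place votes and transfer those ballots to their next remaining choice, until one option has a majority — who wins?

D

Round 1: E 7, D 11, A 5, B 7, C 3. Eliminate C.
Round 2: E 7, D 14, A 5, B 7. Eliminate A.
Round 3: E 7, D 19, B 7. D has a majority.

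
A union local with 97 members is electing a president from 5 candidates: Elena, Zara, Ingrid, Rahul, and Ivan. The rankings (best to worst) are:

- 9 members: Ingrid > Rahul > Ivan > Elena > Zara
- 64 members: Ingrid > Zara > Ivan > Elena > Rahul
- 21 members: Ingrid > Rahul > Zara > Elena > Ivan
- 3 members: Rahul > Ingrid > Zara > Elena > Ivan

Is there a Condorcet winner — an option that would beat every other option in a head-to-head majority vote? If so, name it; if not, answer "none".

Ingrid vs Elena: 97–0 for Ingrid.
Ingrid vs Zara: 97–0 for Ingrid.
Ingrid vs Rahul: 94–3 for Ingrid.
Ingrid vs Ivan: 97–0 for Ingrid.
Ingrid beats every other option head-to-head.

Ingrid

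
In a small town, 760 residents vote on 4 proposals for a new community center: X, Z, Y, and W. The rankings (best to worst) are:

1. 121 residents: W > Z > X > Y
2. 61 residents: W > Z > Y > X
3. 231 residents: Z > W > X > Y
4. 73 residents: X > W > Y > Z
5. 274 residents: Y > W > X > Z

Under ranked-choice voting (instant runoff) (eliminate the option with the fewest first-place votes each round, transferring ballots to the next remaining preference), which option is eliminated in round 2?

Round 1: X 73, Z 231, Y 274, W 182. Eliminate X.
Round 2: Z 231, Y 274, W 255. Eliminate Z.

Z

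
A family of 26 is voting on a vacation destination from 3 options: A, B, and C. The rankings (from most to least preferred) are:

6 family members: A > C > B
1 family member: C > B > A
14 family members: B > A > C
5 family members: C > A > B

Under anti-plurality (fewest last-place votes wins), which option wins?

A

Last-place votes: A 1, B 11, C 14.
A is ranked last by the fewest voters, so A wins.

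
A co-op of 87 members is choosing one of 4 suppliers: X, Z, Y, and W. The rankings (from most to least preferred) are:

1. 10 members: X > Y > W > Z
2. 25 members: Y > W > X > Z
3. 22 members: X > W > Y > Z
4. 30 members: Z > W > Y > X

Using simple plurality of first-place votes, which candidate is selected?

First-place votes: X 32, Z 30, Y 25, W 0.
X has the most first-place votes.

X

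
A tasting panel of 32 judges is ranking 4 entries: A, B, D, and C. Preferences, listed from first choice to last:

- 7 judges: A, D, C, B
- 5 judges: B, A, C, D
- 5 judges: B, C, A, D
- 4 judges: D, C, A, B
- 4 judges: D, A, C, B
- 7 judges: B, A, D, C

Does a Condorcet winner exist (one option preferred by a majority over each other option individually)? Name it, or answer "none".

B

B vs A: 17–15 for B.
B vs D: 17–15 for B.
B vs C: 17–15 for B.
B beats every other option head-to-head.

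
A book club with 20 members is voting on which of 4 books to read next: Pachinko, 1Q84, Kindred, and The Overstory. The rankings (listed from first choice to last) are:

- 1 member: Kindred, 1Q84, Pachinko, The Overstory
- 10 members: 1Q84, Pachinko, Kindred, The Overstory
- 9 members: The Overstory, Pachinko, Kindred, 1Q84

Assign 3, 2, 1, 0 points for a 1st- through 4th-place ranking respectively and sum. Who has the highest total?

Pachinko

Pachinko: 1·1 + 10·2 + 9·2 = 39
1Q84: 1·2 + 10·3 + 9·0 = 32
Kindred: 1·3 + 10·1 + 9·1 = 22
The Overstory: 1·0 + 10·0 + 9·3 = 27
Pachinko has the highest Borda score (39).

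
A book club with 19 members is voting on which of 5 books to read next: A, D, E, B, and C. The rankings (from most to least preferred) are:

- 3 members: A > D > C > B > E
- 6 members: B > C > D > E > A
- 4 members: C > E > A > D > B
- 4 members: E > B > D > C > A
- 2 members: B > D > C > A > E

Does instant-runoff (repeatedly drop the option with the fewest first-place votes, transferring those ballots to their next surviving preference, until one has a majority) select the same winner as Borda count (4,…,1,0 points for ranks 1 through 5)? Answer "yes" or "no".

no

Instant-runoff — R1 A 3, D 0, E 4, B 8, C 4 (D out); R2 A 3, E 4, B 8, C 4 (A out); R3 E 4, B 8, C 7 (E out); R4 B 12, C 7 (B winner). Winner: B.
Borda — scores: A 22, D 39, E 34, B 47, C 48. Winner: C.
The two methods disagree.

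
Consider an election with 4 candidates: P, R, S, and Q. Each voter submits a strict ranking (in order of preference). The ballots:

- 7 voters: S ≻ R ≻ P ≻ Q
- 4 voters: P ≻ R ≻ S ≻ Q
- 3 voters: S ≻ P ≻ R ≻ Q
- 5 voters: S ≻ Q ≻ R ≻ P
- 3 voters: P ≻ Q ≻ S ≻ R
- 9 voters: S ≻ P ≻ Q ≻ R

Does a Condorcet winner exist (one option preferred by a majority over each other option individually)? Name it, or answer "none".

S vs P: 24–7 for S.
S vs R: 27–4 for S.
S vs Q: 28–3 for S.
S beats every other option head-to-head.

S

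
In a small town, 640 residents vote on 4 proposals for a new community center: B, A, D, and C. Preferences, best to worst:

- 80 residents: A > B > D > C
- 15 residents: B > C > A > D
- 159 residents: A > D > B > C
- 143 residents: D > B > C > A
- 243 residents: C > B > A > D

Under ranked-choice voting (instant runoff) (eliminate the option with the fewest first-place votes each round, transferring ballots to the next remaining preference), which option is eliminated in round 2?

D

Round 1: B 15, A 239, D 143, C 243. Eliminate B.
Round 2: A 239, D 143, C 258. Eliminate D.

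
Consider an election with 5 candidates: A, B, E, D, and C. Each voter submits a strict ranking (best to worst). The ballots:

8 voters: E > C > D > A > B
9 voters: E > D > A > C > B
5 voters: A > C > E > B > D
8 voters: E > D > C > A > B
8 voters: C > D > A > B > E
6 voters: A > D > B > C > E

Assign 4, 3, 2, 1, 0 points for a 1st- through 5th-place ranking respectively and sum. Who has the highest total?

E

A: 8·1 + 9·2 + 5·4 + 8·1 + 8·2 + 6·4 = 94
B: 8·0 + 9·0 + 5·1 + 8·0 + 8·1 + 6·2 = 25
E: 8·4 + 9·4 + 5·2 + 8·4 + 8·0 + 6·0 = 110
D: 8·2 + 9·3 + 5·0 + 8·3 + 8·3 + 6·3 = 109
C: 8·3 + 9·1 + 5·3 + 8·2 + 8·4 + 6·1 = 102
E has the highest Borda score (110).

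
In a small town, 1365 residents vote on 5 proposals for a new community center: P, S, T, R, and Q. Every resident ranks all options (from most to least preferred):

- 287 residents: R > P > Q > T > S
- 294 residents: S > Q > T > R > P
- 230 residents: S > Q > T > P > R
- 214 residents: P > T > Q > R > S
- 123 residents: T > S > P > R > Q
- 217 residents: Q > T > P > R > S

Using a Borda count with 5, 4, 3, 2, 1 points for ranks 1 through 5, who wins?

Q

P: 287·4 + 294·1 + 230·2 + 214·5 + 123·3 + 217·3 = 3992
S: 287·1 + 294·5 + 230·5 + 214·1 + 123·4 + 217·1 = 3830
T: 287·2 + 294·3 + 230·3 + 214·4 + 123·5 + 217·4 = 4485
R: 287·5 + 294·2 + 230·1 + 214·2 + 123·2 + 217·2 = 3361
Q: 287·3 + 294·4 + 230·4 + 214·3 + 123·1 + 217·5 = 4807
Q has the highest Borda score (4807).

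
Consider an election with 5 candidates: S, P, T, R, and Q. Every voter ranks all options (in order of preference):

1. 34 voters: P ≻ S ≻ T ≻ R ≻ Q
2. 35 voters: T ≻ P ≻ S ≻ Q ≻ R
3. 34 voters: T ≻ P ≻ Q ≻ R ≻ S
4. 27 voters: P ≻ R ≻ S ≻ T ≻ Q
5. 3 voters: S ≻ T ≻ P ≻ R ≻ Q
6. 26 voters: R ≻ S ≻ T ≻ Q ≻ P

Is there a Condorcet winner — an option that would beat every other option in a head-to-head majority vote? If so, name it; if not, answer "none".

Checking pairwise contests:
P beats S 130–29.
T beats P 98–61.
S beats T 90–69.
P beats R 133–26.
S beats Q 125–34.
Every option loses at least one head-to-head, so there is no Condorcet winner.

none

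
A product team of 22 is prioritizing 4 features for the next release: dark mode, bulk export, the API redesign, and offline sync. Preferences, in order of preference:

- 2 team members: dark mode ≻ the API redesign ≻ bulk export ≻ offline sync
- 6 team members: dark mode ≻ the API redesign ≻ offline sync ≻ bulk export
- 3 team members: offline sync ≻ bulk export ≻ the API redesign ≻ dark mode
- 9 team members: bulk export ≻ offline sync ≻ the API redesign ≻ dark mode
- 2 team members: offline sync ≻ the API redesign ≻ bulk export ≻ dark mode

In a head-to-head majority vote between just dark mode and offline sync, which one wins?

Voters preferring dark mode to offline sync: 8; preferring offline sync to dark mode: 14.
offline sync wins the head-to-head.

offline sync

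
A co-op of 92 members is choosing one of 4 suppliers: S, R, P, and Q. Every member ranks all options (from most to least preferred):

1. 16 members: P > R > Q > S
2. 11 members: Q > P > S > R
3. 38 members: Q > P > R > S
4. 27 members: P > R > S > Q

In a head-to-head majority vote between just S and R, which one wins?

Voters preferring S to R: 11; preferring R to S: 81.
R wins the head-to-head.

R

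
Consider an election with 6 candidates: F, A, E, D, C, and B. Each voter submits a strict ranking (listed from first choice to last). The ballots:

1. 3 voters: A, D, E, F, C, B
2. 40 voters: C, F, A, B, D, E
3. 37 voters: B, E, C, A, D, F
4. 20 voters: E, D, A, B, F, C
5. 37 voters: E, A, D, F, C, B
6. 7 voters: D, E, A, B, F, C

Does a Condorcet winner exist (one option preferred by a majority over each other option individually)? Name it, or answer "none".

none

Checking pairwise contests:
A beats F 104–40.
E beats A 101–43.
B beats E 77–67.
A beats D 117–27.
E beats C 104–40.
F beats B 80–64.
Every option loses at least one head-to-head, so there is no Condorcet winner.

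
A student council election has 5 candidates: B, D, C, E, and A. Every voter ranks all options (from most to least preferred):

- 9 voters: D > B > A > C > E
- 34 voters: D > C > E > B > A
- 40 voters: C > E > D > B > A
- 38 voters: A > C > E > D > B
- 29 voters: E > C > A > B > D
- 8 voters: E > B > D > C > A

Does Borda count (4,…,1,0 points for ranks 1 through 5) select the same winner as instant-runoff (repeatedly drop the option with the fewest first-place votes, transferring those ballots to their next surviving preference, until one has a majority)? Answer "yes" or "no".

yes

Borda — scores: B 154, D 306, C 480, E 412, A 228. Winner: C.
Instant-runoff — R1 B 0, D 43, C 40, E 37, A 38 (B out); R2 D 43, C 40, E 37, A 38 (E out); R3 D 51, C 69, A 38 (A out); R4 D 51, C 107 (C winner). Winner: C.
The two methods agree.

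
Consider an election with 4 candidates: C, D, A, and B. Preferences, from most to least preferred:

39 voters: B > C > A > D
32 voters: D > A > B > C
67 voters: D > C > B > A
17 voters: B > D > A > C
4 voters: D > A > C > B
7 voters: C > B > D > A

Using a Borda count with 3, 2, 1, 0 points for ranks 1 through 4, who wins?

C: 39·2 + 32·0 + 67·2 + 17·0 + 4·1 + 7·3 = 237
D: 39·0 + 32·3 + 67·3 + 17·2 + 4·3 + 7·1 = 350
A: 39·1 + 32·2 + 67·0 + 17·1 + 4·2 + 7·0 = 128
B: 39·3 + 32·1 + 67·1 + 17·3 + 4·0 + 7·2 = 281
D has the highest Borda score (350).

D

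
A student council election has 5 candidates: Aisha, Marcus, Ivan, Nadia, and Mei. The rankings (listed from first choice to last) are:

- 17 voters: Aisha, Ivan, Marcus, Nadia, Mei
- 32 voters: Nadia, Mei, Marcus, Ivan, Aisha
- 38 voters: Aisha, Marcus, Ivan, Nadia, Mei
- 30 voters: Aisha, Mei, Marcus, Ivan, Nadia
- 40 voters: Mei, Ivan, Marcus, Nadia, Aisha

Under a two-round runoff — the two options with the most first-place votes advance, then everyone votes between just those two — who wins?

Round 1 first-place votes: Aisha 85, Marcus 0, Ivan 0, Nadia 32, Mei 40.
Aisha and Mei advance.
Runoff: Aisha is preferred to Mei by 85 voters; Mei by 72.
Aisha wins the runoff.

Aisha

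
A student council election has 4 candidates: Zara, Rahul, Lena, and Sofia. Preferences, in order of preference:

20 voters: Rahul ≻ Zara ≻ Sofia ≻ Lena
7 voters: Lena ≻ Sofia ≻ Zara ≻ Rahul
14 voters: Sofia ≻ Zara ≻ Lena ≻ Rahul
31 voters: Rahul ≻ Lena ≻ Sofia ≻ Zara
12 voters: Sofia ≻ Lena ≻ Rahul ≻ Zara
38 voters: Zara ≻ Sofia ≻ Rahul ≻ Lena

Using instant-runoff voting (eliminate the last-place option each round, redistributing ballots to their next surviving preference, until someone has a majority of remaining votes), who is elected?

Rahul

Round 1: Zara 38, Rahul 51, Lena 7, Sofia 26. Eliminate Lena.
Round 2: Zara 38, Rahul 51, Sofia 33. Eliminate Sofia.
Round 3: Zara 59, Rahul 63. Rahul has a majority.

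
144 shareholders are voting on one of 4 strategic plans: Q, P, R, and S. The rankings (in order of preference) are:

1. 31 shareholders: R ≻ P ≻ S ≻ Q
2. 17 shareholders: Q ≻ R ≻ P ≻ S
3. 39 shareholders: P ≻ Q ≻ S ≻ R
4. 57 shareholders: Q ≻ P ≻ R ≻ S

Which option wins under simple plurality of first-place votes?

First-place votes: Q 74, P 39, R 31, S 0.
Q has the most first-place votes.

Q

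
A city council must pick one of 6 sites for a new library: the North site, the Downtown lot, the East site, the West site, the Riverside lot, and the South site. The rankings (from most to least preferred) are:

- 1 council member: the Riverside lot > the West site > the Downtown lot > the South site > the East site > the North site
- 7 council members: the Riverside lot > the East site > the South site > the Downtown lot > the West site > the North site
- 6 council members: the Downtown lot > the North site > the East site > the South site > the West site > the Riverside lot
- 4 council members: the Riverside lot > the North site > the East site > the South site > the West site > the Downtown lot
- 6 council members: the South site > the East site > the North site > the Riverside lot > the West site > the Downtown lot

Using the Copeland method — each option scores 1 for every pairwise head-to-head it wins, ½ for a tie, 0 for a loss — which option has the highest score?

the North site: beats the West site; ties the Riverside lot; loses to the Downtown lot, the East site, and the South site → score 1.5.
the Downtown lot: beats the North site and the West site; loses to the East site, the Riverside lot, and the South site → score 2.
the East site: beats the North site, the Downtown lot, the West site, and the South site; ties the Riverside lot → score 4.5.
the West site: loses to the North site, the Downtown lot, the East site, the Riverside lot, and the South site → score 0.
the Riverside lot: beats the Downtown lot and the West site; ties the North site, the East site, and the South site → score 3.5.
the South site: beats the North site, the Downtown lot, and the West site; ties the Riverside lot; loses to the East site → score 3.5.
the East site has the best pairwise record.

the East site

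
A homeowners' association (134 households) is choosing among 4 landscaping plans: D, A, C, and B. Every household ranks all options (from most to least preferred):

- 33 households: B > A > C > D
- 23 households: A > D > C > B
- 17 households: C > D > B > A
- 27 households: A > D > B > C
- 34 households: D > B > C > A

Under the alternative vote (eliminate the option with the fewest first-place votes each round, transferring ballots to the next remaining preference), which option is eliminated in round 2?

Round 1: D 34, A 50, C 17, B 33. Eliminate C.
Round 2: D 51, A 50, B 33. Eliminate B.

B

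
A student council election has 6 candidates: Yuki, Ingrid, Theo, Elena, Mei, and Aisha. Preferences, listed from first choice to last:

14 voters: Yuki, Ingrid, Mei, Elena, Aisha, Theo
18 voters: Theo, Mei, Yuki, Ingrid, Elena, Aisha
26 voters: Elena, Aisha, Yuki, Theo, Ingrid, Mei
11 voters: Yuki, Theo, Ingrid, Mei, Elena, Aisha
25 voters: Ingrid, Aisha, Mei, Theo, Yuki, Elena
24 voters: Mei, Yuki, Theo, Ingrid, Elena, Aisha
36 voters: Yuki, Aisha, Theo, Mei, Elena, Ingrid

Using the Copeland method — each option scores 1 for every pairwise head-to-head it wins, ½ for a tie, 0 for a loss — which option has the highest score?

Yuki: beats Ingrid, Theo, Elena, Mei, and Aisha → score 5.
Ingrid: beats Elena and Aisha; loses to Yuki, Theo, and Mei → score 2.
Theo: beats Ingrid, Elena, and Mei; loses to Yuki and Aisha → score 3.
Elena: beats Aisha; loses to Yuki, Ingrid, Theo, and Mei → score 1.
Mei: beats Ingrid and Elena; loses to Yuki, Theo, and Aisha → score 2.
Aisha: beats Theo and Mei; loses to Yuki, Ingrid, and Elena → score 2.
Yuki has the best pairwise record.

Yuki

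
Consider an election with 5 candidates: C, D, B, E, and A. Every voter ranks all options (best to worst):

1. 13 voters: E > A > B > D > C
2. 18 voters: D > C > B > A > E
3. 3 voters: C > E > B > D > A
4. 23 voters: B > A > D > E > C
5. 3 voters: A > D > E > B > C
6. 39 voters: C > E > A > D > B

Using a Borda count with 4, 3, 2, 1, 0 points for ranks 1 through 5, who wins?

C

C: 13·0 + 18·3 + 3·4 + 23·0 + 3·0 + 39·4 = 222
D: 13·1 + 18·4 + 3·1 + 23·2 + 3·3 + 39·1 = 182
B: 13·2 + 18·2 + 3·2 + 23·4 + 3·1 + 39·0 = 163
E: 13·4 + 18·0 + 3·3 + 23·1 + 3·2 + 39·3 = 207
A: 13·3 + 18·1 + 3·0 + 23·3 + 3·4 + 39·2 = 216
C has the highest Borda score (222).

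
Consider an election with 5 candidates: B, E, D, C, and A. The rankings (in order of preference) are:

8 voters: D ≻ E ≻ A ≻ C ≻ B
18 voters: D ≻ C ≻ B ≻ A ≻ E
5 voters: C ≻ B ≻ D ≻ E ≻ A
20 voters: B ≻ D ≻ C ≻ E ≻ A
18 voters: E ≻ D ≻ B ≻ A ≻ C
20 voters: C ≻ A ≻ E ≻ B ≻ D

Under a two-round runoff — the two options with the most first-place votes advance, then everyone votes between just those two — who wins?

Round 1 first-place votes: B 20, E 18, D 26, C 25, A 0.
D and C advance.
Runoff: D is preferred to C by 64 voters; C by 25.
D wins the runoff.

D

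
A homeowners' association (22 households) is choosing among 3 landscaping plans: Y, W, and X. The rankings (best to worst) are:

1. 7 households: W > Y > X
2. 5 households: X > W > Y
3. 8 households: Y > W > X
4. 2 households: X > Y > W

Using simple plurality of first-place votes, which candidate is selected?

Y

First-place votes: Y 8, W 7, X 7.
Y has the most first-place votes.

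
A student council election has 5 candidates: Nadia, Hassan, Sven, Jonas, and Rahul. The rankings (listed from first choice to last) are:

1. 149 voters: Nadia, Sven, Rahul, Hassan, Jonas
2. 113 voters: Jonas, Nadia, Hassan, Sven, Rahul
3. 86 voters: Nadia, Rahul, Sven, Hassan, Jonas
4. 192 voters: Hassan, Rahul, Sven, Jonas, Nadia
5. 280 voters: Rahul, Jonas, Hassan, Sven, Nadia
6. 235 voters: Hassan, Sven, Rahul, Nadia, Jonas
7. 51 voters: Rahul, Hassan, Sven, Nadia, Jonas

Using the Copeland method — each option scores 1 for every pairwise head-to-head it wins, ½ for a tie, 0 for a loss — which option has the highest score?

Rahul

Nadia: loses to Hassan, Sven, Jonas, and Rahul → score 0.
Hassan: beats Nadia, Sven, and Jonas; loses to Rahul → score 3.
Sven: beats Nadia and Jonas; loses to Hassan and Rahul → score 2.
Jonas: beats Nadia; loses to Hassan, Sven, and Rahul → score 1.
Rahul: beats Nadia, Hassan, Sven, and Jonas → score 4.
Rahul has the best pairwise record.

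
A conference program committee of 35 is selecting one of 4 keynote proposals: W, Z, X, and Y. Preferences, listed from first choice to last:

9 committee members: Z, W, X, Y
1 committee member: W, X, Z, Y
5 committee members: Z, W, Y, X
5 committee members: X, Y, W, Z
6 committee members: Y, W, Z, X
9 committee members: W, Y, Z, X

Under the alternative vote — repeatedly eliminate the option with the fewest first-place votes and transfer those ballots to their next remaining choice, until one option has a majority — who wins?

Round 1: W 10, Z 14, X 5, Y 6. Eliminate X.
Round 2: W 10, Z 14, Y 11. Eliminate W.
Round 3: Z 15, Y 20. Y has a majority.

Y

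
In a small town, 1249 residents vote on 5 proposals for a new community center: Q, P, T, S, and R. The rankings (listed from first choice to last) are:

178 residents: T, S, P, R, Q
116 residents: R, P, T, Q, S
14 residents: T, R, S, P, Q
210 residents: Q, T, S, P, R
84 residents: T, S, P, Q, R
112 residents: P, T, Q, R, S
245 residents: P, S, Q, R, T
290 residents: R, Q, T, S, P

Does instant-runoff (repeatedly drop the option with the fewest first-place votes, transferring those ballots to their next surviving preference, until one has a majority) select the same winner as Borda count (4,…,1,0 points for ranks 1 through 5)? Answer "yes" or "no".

Instant-runoff — R1 Q 210, P 357, T 276, S 0, R 406 (S out); R2 Q 210, P 357, T 276, R 406 (Q out); R3 P 357, T 486, R 406 (P out); R4 T 598, R 651 (R winner). Winner: R.
Borda — scores: Q 2624, P 2524, T 2882, S 2259, R 2201. Winner: T.
The two methods disagree.

no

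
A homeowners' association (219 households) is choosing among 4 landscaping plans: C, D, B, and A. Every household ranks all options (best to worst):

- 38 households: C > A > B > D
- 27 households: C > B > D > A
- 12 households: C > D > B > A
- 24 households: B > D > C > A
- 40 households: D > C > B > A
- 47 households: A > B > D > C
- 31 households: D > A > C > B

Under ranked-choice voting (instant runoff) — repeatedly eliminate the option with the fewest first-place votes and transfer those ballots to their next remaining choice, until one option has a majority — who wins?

Round 1: C 77, D 71, B 24, A 47. Eliminate B.
Round 2: C 77, D 95, A 47. Eliminate A.
Round 3: C 77, D 142. D has a majority.

D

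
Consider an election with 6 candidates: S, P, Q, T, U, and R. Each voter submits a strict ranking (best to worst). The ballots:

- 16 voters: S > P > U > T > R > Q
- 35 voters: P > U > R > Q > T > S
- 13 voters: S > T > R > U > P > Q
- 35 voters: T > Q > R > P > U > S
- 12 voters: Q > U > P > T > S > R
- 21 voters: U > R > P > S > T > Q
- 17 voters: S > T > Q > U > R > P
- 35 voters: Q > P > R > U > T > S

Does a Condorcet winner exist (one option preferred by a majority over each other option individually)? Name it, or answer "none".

none

Checking pairwise contests:
P beats S 138–46.
Q beats P 99–85.
T beats Q 102–82.
P beats T 119–65.
P beats U 121–63.
P beats R 98–86.
Every option loses at least one head-to-head, so there is no Condorcet winner.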